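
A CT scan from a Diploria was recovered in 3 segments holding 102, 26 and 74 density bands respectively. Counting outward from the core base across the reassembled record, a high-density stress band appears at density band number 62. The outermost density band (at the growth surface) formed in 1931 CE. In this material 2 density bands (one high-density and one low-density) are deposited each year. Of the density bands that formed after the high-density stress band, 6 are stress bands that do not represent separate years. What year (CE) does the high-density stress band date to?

Total density bands = 102 + 26 + 74 = 202.
202 − 62 = 140 density bands lie beyond the high-density stress band toward the growth surface.
Removing the 6 false density bands leaves 140 − 6 = 134 true density bands beyond the high-density stress band.
Dividing by 2 density bands per year: 134 / 2 = 67 years.
The density band at the growth surface is 1931 CE, so the high-density stress band dates to 1931 − 67 = 1864 CE.

1864 CE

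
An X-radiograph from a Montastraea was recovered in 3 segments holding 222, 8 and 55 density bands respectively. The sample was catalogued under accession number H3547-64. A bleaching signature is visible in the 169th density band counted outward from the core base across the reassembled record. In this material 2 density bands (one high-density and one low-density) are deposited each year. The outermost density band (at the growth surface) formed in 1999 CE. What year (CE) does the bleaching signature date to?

1941 CE

Total density bands = 222 + 8 + 55 = 285.
Between density band 169 and the growth surface there are 285 − 169 = 116 density bands.
116 density bands at 2 per year is 116 / 2 = 58 years.
Counting back 58 years from 1999 CE places the bleaching signature in 1999 − 58 = 1941 CE.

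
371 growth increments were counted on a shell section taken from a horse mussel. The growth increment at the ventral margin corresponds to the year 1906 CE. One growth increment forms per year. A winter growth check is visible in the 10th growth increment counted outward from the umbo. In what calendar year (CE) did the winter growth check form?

The winter growth check sits at growth increment 10 from the umbo, so 371 − 10 = 361 growth increments formed after it.
1906 − 361 = 1545 CE.

1545 CE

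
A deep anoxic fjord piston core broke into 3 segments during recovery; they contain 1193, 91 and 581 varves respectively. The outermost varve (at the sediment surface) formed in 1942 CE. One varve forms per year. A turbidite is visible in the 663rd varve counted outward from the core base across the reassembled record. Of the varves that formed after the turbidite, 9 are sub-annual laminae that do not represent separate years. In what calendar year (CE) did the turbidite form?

Total varves = 1193 + 91 + 581 = 1865.
Between varve 663 and the sediment surface there are 1865 − 663 = 1202 varves.
Removing the 9 false varves leaves 1202 − 9 = 1193 true varves beyond the turbidite.
1942 − 1193 = 749 CE.

749 CE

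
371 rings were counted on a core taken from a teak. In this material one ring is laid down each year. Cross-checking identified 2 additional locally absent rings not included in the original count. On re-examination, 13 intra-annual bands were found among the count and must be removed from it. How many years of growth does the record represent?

Adjusted count: 371 − 13 + 2 = 360 rings.
One ring per year makes the duration 360 years.

360 years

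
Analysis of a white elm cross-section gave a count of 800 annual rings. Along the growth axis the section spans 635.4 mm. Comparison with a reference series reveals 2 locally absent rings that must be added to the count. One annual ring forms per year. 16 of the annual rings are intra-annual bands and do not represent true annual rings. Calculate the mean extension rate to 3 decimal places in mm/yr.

0.808 mm/yr

Correcting the raw count gives 800 − 16 + 2 = 786 true annual rings.
635.4 mm over 786 years gives 635.4 / 786 ≈ 0.808 mm/yr.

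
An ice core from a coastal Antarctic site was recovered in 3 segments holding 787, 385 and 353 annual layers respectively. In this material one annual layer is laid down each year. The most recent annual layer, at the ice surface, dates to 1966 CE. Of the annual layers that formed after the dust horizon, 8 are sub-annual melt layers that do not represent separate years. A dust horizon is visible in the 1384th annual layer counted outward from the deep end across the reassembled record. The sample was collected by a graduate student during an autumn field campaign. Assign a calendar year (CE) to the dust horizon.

Total annual layers = 787 + 385 + 353 = 1525.
Between annual layer 1384 and the ice surface there are 1525 − 1384 = 141 annual layers.
141 − 8 false = 133 true annual layers after the dust horizon.
1966 − 133 = 1833 CE.

1833 CE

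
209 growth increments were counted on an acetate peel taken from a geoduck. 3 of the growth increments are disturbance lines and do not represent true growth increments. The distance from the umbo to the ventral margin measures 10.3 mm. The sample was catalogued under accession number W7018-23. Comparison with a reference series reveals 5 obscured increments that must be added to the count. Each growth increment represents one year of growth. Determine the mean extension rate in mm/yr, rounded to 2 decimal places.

After corrections the count is 209 − 3 + 5 = 211 growth increments.
Mean rate = 10.3 mm / 211 years ≈ 0.05 mm/yr.

0.05 mm/yr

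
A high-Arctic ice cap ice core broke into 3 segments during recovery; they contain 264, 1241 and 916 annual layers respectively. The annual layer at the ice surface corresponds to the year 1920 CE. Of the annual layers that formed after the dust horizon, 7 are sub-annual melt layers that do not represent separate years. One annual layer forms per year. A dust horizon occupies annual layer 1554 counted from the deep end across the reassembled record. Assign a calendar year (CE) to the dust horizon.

Total annual layers = 264 + 1241 + 916 = 2421.
2421 − 1554 = 867 annual layers lie beyond the dust horizon toward the ice surface.
867 − 7 false = 860 true annual layers after the dust horizon.
1920 − 860 = 1060 CE.

1060 CE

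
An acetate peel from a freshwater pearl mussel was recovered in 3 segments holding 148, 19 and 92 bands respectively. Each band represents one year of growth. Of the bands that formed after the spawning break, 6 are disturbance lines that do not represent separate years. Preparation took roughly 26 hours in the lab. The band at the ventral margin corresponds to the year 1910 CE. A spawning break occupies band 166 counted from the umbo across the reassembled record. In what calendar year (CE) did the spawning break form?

1823 CE

Total bands = 148 + 19 + 92 = 259.
The spawning break sits at band 166 from the umbo, so 259 − 166 = 93 bands formed after it.
Excluding 6 false bands: 93 − 6 = 87.
The band at the ventral margin is 1910 CE, so the spawning break dates to 1910 − 87 = 1823 CE.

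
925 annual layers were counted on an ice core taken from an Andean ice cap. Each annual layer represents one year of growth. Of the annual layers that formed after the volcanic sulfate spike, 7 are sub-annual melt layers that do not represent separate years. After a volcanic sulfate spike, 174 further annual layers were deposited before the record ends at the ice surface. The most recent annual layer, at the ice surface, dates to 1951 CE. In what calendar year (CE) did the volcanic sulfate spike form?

1784 CE

174 annual layers post-date the volcanic sulfate spike.
Removing the 7 false annual layers leaves 174 − 7 = 167 true annual layers beyond the volcanic sulfate spike.
The annual layer at the ice surface is 1951 CE, so the volcanic sulfate spike dates to 1951 − 167 = 1784 CE.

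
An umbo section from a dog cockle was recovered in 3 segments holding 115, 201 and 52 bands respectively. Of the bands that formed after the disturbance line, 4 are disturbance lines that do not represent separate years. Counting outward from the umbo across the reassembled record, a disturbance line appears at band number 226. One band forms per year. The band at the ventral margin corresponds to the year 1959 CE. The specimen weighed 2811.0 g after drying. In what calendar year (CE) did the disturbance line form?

1821 CE

Total bands = 115 + 201 + 52 = 368.
Between band 226 and the ventral margin there are 368 − 226 = 142 bands.
Removing the 4 false bands leaves 142 − 4 = 138 true bands beyond the disturbance line.
1959 − 138 = 1821 CE.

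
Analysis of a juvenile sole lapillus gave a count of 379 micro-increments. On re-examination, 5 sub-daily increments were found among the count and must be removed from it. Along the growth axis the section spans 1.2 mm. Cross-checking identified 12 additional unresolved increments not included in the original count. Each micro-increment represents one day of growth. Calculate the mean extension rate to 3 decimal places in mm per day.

0.003 mm per day

True micro-increment count = 379 − 5 + 12 = 386.
Extension rate ≈ 1.2 / 386 = 0.003 mm per day.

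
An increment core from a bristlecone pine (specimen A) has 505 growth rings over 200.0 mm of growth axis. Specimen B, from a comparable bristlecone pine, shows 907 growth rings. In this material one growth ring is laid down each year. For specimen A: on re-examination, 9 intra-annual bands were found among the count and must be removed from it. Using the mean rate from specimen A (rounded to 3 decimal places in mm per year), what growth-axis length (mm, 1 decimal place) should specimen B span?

Specimen A: correcting the raw count gives 505 − 9 = 496 true growth rings.
A: Mean rate = 200.0 mm / 496 years ≈ 0.403 mm/yr.
B's length ≈ 0.403 × 907 = 365.5 mm.

365.5 mm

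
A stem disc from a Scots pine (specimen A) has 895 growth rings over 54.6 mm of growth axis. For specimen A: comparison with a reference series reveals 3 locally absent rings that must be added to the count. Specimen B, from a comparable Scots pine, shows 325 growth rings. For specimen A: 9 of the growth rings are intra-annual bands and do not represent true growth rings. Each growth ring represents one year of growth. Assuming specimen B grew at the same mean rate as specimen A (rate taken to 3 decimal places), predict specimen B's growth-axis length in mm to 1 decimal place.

Specimen A: true growth ring count = 895 − 9 + 3 = 889.
A: Extension rate ≈ 54.6 / 889 = 0.061 mm/yr.
B's length ≈ 0.061 × 325 = 19.8 mm.

19.8 mm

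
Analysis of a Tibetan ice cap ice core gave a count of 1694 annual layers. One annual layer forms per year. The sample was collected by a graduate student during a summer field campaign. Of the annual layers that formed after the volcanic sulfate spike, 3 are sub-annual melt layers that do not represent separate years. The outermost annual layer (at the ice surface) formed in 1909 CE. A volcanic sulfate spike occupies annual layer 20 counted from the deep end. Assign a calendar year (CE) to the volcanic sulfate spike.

238 CE

Between annual layer 20 and the ice surface there are 1694 − 20 = 1674 annual layers.
Excluding 3 false annual layers: 1674 − 3 = 1671.
1909 − 1671 = 238 CE.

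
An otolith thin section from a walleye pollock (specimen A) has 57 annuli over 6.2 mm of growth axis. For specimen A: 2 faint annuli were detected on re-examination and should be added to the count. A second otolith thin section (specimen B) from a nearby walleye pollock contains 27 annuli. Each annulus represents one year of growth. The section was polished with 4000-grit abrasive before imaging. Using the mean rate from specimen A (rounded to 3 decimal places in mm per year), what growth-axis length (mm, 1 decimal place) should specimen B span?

Specimen A: after corrections the count is 57 + 2 = 59 annuli.
A: Extension rate ≈ 6.2 / 59 = 0.105 mm/yr.
For B, 0.105 mm/year × 27 years = 2.8 mm.

2.8 mm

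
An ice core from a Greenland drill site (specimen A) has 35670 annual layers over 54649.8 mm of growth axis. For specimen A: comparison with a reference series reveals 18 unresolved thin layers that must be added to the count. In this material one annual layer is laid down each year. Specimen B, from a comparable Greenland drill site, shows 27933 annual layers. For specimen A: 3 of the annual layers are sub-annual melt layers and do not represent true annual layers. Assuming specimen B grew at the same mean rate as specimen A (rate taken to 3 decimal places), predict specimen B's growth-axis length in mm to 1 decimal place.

42765.4 mm

Specimen A: correcting the raw count gives 35670 − 3 + 18 = 35685 true annual layers.
A: Mean rate = 54649.8 mm / 35685 years ≈ 1.531 mm/yr.
Length of B = 1.531 × 27933 = 42765.4 mm.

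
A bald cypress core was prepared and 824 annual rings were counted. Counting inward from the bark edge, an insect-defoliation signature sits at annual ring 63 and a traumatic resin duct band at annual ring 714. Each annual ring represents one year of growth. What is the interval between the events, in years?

651 yr

714 − 63 = 651 annual rings lie between the two events.
At one annual ring per year, 651 years elapsed between them.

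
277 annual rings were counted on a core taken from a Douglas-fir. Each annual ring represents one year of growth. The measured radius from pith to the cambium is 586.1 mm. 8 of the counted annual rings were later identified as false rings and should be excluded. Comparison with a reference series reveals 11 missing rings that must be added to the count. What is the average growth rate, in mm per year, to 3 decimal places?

2.093 mm per year

Adjusted count: 277 − 8 + 11 = 280 annual rings.
Extension rate ≈ 586.1 / 280 = 2.093 mm per year.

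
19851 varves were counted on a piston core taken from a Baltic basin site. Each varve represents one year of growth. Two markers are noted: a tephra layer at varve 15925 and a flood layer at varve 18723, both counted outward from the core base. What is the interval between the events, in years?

2798 years

The two markers are separated by 18723 − 15925 = 2798 varves.
At one varve per year, 2798 years elapsed between them.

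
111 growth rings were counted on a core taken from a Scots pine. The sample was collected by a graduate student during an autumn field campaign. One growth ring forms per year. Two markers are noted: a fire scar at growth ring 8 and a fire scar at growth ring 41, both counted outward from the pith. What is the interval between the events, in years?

The two markers are separated by 41 − 8 = 33 growth rings.
One growth ring per year makes the interval 33 years.

33 yr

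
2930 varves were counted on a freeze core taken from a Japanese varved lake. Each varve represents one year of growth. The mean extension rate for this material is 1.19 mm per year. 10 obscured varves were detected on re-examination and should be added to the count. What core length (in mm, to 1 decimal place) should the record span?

Adjusted count: 2930 + 10 = 2940 varves.
Predicted length = 1.19 mm/year × 2940 years = 3498.6 mm.

3498.6 mm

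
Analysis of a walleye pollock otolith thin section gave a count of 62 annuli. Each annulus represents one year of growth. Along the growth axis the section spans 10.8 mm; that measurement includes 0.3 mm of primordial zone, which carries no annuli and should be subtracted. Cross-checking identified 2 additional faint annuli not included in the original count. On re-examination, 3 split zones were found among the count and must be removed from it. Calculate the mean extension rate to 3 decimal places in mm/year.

0.172 mm/year

True annulus count = 62 − 3 + 2 = 61.
Removing the 0.3 mm offcut leaves 10.8 − 0.3 = 10.5 mm.
Extension rate ≈ 10.5 / 61 = 0.172 mm/year.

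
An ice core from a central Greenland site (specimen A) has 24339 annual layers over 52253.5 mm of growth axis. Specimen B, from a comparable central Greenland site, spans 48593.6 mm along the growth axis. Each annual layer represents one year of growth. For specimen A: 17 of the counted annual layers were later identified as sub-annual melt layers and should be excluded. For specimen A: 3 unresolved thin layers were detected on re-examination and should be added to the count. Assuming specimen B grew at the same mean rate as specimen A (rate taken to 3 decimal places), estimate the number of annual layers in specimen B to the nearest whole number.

Specimen A: true annual layer count = 24339 − 17 + 3 = 24325.
A: Extension rate ≈ 52253.5 / 24325 = 2.148 mm per year.
B spans 48593.6 / 2.148 = 22622.72 years ≈ 22623 annual layers.

22623 annual layers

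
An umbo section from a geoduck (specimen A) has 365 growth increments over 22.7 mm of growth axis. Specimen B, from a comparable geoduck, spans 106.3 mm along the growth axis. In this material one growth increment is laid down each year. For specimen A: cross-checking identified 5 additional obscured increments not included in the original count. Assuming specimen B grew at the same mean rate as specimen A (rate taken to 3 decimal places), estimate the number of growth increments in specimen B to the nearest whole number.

Specimen A: after corrections the count is 365 + 5 = 370 growth increments.
A: Mean rate = 22.7 mm / 370 years ≈ 0.061 mm per year.
For B, 106.3 / 0.061 = 1742.62 years ≈ 1743 growth increments.

1743 growth increments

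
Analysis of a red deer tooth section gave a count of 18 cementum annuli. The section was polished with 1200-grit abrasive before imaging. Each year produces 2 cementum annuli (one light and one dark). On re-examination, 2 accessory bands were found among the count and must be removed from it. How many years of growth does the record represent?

After corrections the count is 18 − 2 = 16 cementum annuli.
With 2 cementum annuli per year, 16 / 2 = 8 years.

8 years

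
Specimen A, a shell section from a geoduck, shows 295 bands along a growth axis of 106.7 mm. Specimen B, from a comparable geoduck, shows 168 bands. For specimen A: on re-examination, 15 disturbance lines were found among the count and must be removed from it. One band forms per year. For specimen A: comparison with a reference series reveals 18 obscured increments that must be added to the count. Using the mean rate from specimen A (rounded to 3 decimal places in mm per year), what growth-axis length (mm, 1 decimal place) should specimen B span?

60.1 mm

Specimen A: adjusted count: 295 − 15 + 18 = 298 bands.
A: 106.7 mm over 298 years gives 106.7 / 298 ≈ 0.358 mm/year.
For B, 0.358 mm/year × 168 years = 60.1 mm.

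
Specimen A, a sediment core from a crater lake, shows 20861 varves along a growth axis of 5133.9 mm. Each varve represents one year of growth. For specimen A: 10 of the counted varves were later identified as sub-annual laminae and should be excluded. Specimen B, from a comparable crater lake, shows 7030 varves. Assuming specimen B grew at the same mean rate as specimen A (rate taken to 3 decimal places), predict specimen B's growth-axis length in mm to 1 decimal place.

1729.4 mm

Specimen A: adjusted count: 20861 − 10 = 20851 varves.
A: 5133.9 mm over 20851 years gives 5133.9 / 20851 ≈ 0.246 mm/yr.
Length of B = 0.246 × 7030 = 1729.4 mm.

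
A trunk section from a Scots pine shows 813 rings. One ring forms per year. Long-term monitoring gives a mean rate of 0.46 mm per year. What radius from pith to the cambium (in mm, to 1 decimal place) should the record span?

374.0 mm

813 years of growth are recorded.
813 years at 0.46 mm/year gives 0.46 × 813 = 374.0 mm.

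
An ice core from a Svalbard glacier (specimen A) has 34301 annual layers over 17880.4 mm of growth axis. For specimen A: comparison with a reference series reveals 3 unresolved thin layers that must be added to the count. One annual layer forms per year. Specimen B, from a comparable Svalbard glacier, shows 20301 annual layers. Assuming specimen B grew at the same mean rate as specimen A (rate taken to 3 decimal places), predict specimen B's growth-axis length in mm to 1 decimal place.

10576.8 mm

Specimen A: after corrections the count is 34301 + 3 = 34304 annual layers.
A: 17880.4 mm over 34304 years gives 17880.4 / 34304 ≈ 0.521 mm/year.
For B, 0.521 mm/year × 20301 years = 10576.8 mm.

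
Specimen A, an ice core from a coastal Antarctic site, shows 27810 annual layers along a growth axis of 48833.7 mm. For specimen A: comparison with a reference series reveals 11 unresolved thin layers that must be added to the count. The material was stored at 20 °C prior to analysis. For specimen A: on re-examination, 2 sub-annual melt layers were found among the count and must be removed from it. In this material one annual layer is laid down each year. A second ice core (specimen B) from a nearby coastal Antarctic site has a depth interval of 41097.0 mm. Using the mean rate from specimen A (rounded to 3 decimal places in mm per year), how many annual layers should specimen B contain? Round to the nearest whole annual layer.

Specimen A: true annual layer count = 27810 − 2 + 11 = 27819.
A: Extension rate ≈ 48833.7 / 27819 = 1.755 mm/yr.
Specimen B: 41097.0 mm / 1.755 mm per year = 23417.09 years ≈ 23417 annual layers.

23417 annual layers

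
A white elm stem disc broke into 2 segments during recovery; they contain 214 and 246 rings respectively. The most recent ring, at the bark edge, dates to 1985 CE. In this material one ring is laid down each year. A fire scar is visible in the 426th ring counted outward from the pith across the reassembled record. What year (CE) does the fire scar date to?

1951 CE

Total rings = 214 + 246 = 460.
Between ring 426 and the bark edge there are 460 − 426 = 34 rings.
The ring at the bark edge is 1985 CE, so the fire scar dates to 1985 − 34 = 1951 CE.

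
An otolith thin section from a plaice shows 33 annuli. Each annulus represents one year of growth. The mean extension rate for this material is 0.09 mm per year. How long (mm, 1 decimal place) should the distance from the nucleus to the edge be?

3.0 mm

33 years of growth are recorded.
Predicted length = 0.09 mm/year × 33 years = 3.0 mm.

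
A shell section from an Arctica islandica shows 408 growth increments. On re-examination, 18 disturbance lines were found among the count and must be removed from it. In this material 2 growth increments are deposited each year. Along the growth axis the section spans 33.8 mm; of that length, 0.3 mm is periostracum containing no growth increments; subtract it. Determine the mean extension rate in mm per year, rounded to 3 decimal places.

0.172 mm per year

True growth increment count = 408 − 18 = 390.
Dividing by 2 growth increments per year: 390 / 2 = 195 years.
Removing the 0.3 mm offcut leaves 33.8 − 0.3 = 33.5 mm.
Extension rate ≈ 33.5 / 195 = 0.172 mm per year.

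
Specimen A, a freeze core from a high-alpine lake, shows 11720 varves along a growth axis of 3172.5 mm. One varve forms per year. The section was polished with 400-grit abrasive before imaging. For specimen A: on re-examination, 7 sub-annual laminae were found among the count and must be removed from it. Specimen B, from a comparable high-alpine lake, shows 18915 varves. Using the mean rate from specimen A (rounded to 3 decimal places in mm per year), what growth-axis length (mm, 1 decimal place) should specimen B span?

Specimen A: adjusted count: 11720 − 7 = 11713 varves.
A: Extension rate ≈ 3172.5 / 11713 = 0.271 mm per year.
Length of B = 0.271 × 18915 = 5126.0 mm.

5126.0 mm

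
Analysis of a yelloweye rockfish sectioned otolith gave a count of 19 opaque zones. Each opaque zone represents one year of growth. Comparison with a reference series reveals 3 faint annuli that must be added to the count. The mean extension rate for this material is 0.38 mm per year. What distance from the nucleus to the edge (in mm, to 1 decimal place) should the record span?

8.4 mm

Adjusted count: 19 + 3 = 22 opaque zones.
Length ≈ 0.38 × 22 = 8.4 mm.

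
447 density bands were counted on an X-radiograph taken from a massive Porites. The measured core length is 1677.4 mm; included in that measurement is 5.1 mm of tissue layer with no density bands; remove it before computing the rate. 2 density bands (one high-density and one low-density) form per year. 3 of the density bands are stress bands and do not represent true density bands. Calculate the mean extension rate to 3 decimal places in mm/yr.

True density band count = 447 − 3 = 444.
With 2 density bands per year, 444 / 2 = 222 years.
Removing the 5.1 mm offcut leaves 1677.4 − 5.1 = 1672.3 mm.
1672.3 mm over 222 years gives 1672.3 / 222 ≈ 7.533 mm/yr.

7.533 mm/yr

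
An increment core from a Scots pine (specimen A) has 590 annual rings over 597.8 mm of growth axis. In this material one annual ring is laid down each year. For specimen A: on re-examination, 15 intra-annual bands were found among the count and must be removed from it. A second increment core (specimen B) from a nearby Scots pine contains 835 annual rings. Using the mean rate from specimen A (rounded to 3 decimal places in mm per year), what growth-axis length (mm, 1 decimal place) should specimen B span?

868.4 mm

Specimen A: adjusted count: 590 − 15 = 575 annual rings.
A: Extension rate ≈ 597.8 / 575 = 1.040 mm/year.
For B, 1.040 mm/year × 835 years = 868.4 mm.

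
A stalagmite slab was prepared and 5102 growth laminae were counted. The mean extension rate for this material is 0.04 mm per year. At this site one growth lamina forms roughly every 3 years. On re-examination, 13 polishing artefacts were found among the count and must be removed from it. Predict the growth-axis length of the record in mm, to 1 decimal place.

Adjusted count: 5102 − 13 = 5089 growth laminae.
At 3 years per growth lamina, 5089 × 3 = 15267 years.
Predicted length = 0.04 mm/year × 15267 years = 610.7 mm.

610.7 mm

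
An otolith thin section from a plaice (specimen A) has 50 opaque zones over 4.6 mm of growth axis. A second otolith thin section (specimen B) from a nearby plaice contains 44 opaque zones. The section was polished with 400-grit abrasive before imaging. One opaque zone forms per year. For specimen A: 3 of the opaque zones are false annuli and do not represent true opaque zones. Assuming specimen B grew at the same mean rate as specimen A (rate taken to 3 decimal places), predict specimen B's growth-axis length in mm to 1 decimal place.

Specimen A: true opaque zone count = 50 − 3 = 47.
A: Extension rate ≈ 4.6 / 47 = 0.098 mm/yr.
For B, 0.098 mm/year × 44 years = 4.3 mm.

4.3 mm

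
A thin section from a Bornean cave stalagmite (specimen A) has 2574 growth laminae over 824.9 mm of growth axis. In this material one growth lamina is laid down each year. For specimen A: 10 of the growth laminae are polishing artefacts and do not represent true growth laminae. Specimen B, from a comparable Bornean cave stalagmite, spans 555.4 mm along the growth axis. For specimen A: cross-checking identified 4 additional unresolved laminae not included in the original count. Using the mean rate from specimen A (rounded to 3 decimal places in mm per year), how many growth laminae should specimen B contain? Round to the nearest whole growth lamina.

1730 growth laminae

Specimen A: after corrections the count is 2574 − 10 + 4 = 2568 growth laminae.
A: Mean rate = 824.9 mm / 2568 years ≈ 0.321 mm per year.
B spans 555.4 / 0.321 = 1730.22 years ≈ 1730 growth laminae.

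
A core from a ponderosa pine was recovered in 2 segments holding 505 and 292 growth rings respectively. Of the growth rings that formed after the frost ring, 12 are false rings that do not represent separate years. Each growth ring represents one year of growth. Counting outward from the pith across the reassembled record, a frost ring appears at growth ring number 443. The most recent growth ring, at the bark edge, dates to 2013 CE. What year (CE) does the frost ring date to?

Total growth rings = 505 + 292 = 797.
Between growth ring 443 and the bark edge there are 797 − 443 = 354 growth rings.
Excluding 12 false growth rings: 354 − 12 = 342.
2013 − 342 = 1671 CE.

1671 CE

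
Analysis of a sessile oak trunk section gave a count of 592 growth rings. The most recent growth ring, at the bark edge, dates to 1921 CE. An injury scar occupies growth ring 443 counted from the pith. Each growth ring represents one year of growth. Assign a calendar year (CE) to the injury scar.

1772 CE

Between growth ring 443 and the bark edge there are 592 − 443 = 149 growth rings.
1921 − 149 = 1772 CE.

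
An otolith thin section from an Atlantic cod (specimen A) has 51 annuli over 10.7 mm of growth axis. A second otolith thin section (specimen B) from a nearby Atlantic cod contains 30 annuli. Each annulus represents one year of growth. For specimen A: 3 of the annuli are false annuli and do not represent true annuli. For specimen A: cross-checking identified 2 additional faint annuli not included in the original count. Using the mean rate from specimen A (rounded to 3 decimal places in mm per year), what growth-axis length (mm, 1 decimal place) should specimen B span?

Specimen A: adjusted count: 51 − 3 + 2 = 50 annuli.
A: 10.7 mm over 50 years gives 10.7 / 50 ≈ 0.214 mm per year.
For B, 0.214 mm/year × 30 years = 6.4 mm.

6.4 mm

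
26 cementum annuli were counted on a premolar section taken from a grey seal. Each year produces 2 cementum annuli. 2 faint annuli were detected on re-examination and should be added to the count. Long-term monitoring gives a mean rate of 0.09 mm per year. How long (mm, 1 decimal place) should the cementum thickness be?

After corrections the count is 26 + 2 = 28 cementum annuli.
28 cementum annuli at 2 per year is 28 / 2 = 14 years.
Predicted length = 0.09 mm/year × 14 years = 1.3 mm.

1.3 mm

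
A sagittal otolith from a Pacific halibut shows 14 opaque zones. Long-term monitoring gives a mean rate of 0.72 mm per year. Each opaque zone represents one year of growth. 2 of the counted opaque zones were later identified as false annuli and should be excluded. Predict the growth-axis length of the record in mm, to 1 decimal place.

After corrections the count is 14 − 2 = 12 opaque zones.
Predicted length = 0.72 mm/year × 12 years = 8.6 mm.

8.6 mm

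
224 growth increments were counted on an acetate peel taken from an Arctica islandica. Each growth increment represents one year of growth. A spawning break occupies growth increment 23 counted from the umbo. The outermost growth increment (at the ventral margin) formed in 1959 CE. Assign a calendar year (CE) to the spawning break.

1758 CE

224 − 23 = 201 growth increments lie beyond the spawning break toward the ventral margin.
1959 − 201 = 1758 CE.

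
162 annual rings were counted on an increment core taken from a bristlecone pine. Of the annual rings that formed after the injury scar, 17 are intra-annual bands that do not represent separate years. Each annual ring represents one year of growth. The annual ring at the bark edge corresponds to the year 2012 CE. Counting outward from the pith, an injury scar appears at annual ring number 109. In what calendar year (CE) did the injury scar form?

1976 CE

162 − 109 = 53 annual rings lie beyond the injury scar toward the bark edge.
Excluding 17 false annual rings: 53 − 17 = 36.
2012 − 36 = 1976 CE.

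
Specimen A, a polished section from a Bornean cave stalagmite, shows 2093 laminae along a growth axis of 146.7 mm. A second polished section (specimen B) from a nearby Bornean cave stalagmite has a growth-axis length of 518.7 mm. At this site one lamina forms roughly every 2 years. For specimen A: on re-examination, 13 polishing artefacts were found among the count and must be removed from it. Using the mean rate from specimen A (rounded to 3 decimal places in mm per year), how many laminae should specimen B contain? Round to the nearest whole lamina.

Specimen A: correcting the raw count gives 2093 − 13 = 2080 true laminae.
Specimen A: multiplying by 2 years per lamina: 2080 × 2 = 4160 years.
A: 146.7 mm over 4160 years gives 146.7 / 4160 ≈ 0.035 mm/yr.
For B, 518.7 / 0.035 = 14820.00 years; at 2 years per lamina that is 14820.00 / 2 ≈ 7410 laminae.

7410 laminae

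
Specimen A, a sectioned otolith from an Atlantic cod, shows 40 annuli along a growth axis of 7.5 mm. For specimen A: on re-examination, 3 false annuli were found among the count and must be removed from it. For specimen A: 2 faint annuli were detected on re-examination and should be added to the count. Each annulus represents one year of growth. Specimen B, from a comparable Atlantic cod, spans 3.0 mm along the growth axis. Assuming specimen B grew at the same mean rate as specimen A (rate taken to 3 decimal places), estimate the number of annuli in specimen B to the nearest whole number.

16 annuli

Specimen A: after corrections the count is 40 − 3 + 2 = 39 annuli.
A: 7.5 mm over 39 years gives 7.5 / 39 ≈ 0.192 mm/year.
For B, 3.0 / 0.192 = 15.62 years ≈ 16 annuli.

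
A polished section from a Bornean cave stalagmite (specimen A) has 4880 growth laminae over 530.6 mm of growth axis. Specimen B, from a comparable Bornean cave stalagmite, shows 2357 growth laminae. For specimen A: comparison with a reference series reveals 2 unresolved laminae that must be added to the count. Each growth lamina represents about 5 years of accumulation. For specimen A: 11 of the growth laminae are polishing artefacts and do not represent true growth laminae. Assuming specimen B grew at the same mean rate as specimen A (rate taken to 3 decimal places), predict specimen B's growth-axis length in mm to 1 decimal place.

Specimen A: after corrections the count is 4880 − 11 + 2 = 4871 growth laminae.
Specimen A: multiplying by 5 years per growth lamina: 4871 × 5 = 24355 years.
A: Mean rate = 530.6 mm / 24355 years ≈ 0.022 mm/year.
Specimen B: 2357 growth laminae at 5 years each span 2357 × 5 = 11785 years. B's length ≈ 0.022 × 11785 = 259.3 mm.

259.3 mm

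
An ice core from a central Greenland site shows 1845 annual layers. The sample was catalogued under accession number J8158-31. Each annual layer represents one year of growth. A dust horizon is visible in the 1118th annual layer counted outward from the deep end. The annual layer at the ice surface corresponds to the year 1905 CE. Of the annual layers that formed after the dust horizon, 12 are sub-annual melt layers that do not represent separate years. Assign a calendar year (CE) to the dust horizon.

1190 CE

1845 − 1118 = 727 annual layers lie beyond the dust horizon toward the ice surface.
Removing the 12 false annual layers leaves 727 − 12 = 715 true annual layers beyond the dust horizon.
Counting back 715 years from 1905 CE places the dust horizon in 1905 − 715 = 1190 CE.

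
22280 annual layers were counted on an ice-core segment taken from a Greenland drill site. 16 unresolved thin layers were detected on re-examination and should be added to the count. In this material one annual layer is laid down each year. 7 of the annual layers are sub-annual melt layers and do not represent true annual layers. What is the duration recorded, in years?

After corrections the count is 22280 − 7 + 16 = 22289 annual layers.
With a one-to-one annual layer periodicity this is 22289 years.

22289 yr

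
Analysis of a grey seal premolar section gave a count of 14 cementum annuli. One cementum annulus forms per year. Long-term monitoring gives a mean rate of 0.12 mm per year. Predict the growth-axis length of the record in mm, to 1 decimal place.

1.7 mm

The record spans 14 years at 0.12 mm per year.
Predicted length = 0.12 mm/year × 14 years = 1.7 mm.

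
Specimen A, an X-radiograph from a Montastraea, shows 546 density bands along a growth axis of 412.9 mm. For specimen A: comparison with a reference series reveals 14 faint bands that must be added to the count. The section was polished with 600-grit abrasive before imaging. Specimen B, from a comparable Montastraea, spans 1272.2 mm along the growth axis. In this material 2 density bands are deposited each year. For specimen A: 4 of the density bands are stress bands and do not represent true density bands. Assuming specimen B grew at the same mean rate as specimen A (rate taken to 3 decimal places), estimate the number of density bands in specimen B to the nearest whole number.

1713 density bands

Specimen A: true density band count = 546 − 4 + 14 = 556.
Specimen A: 556 density bands at 2 per year is 556 / 2 = 278 years.
A: 412.9 mm over 278 years gives 412.9 / 278 ≈ 1.485 mm/yr.
B spans 1272.2 / 1.485 = 856.70 years; at 2 density bands per year that is 856.70 × 2 ≈ 1713 density bands.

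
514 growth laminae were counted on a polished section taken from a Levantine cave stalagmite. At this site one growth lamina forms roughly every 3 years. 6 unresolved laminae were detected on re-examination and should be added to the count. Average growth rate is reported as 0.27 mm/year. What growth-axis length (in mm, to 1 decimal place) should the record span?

Adjusted count: 514 + 6 = 520 growth laminae.
Multiplying by 3 years per growth lamina: 520 × 3 = 1560 years.
1560 years at 0.27 mm/year gives 0.27 × 1560 = 421.2 mm.

421.2 mm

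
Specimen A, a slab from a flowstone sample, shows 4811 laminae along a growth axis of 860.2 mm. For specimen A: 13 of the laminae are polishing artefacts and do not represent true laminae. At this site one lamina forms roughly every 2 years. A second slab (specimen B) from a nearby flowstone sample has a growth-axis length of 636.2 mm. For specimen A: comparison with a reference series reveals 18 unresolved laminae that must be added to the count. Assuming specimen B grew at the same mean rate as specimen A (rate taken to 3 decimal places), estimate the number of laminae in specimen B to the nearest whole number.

Specimen A: true lamina count = 4811 − 13 + 18 = 4816.
Specimen A: 4816 laminae at 2 years each span 4816 × 2 = 9632 years.
A: Mean rate = 860.2 mm / 9632 years ≈ 0.089 mm/yr.
B spans 636.2 / 0.089 = 7148.31 years; at 2 years per lamina that is 7148.31 / 2 ≈ 3574 laminae.

3574 laminae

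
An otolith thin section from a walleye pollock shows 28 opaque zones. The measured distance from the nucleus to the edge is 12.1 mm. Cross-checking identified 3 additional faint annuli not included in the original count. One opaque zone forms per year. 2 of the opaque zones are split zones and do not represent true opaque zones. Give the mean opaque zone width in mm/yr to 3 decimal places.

0.417 mm/yr

Adjusted count: 28 − 2 + 3 = 29 opaque zones.
12.1 mm over 29 years gives 12.1 / 29 ≈ 0.417 mm/yr.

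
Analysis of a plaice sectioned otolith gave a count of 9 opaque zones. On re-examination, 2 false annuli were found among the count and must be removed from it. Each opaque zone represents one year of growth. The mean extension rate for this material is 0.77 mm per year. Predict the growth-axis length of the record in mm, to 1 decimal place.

5.4 mm

Correcting the raw count gives 9 − 2 = 7 true opaque zones.
Predicted length = 0.77 mm/year × 7 years = 5.4 mm.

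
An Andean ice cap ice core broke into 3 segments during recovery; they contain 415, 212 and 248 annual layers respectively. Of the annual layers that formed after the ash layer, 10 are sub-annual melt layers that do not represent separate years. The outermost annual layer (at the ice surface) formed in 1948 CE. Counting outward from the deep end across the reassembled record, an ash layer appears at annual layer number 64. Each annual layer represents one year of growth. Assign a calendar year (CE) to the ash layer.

1147 CE

Total annual layers = 415 + 212 + 248 = 875.
Between annual layer 64 and the ice surface there are 875 − 64 = 811 annual layers.
Excluding 10 false annual layers: 811 − 10 = 801.
The annual layer at the ice surface is 1948 CE, so the ash layer dates to 1948 − 801 = 1147 CE.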